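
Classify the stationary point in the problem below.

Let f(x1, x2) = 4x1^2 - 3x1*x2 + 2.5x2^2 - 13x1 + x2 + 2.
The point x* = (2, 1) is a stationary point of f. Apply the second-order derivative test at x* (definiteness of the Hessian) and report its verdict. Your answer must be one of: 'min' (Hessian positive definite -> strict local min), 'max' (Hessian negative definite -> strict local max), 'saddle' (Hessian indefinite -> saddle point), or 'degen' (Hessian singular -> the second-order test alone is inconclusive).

Compute the Hessian H = grad^2 f:
  H = [[8, -3], [-3, 5]]
Verify stationarity: grad f(x*) = H x* + g = (0, 0).
Eigenvalues of H: 3.1459, 9.8541.
Both eigenvalues > 0, so H is positive definite -> x* is a strict local min.

min


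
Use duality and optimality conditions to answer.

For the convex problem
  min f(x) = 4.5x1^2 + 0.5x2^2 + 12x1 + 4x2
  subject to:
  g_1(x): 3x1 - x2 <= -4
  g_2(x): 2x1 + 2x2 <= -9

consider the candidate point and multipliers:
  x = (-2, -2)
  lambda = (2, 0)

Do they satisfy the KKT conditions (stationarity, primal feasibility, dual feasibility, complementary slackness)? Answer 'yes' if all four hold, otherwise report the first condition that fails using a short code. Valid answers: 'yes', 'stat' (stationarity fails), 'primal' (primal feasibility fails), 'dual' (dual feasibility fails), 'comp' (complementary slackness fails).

Gradient of f: grad f(x) = Q x + c = (-6, 2)
Constraint values g_i(x) = a_i^T x - b_i:
  g_1((-2, -2)) = 0
  g_2((-2, -2)) = 1
Stationarity residual: grad f(x) + sum_i lambda_i a_i = (0, 0)
  -> stationarity OK
Primal feasibility (all g_i <= 0): FAILS
Dual feasibility (all lambda_i >= 0): OK
Complementary slackness (lambda_i * g_i(x) = 0 for all i): OK

Verdict: the first failing condition is primal_feasibility -> primal.

primal


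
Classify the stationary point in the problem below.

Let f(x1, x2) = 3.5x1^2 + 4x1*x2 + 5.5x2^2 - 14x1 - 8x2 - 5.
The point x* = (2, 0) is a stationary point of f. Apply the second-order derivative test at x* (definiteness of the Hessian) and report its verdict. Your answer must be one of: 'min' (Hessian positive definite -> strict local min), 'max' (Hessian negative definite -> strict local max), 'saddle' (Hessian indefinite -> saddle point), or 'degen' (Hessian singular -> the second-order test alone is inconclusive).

Compute the Hessian H = grad^2 f:
  H = [[7, 4], [4, 11]]
Verify stationarity: grad f(x*) = H x* + g = (0, 0).
Eigenvalues of H: 4.5279, 13.4721.
Both eigenvalues > 0, so H is positive definite -> x* is a strict local min.

min


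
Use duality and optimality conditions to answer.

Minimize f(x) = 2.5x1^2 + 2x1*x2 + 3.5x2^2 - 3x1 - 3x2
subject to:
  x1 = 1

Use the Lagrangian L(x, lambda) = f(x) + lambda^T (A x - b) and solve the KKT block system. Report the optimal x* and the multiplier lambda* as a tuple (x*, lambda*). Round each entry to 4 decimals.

Form the Lagrangian:
  L(x, lambda) = (1/2) x^T Q x + c^T x + lambda^T (A x - b)
Stationarity (grad_x L = 0): Q x + c + A^T lambda = 0.
Primal feasibility: A x = b.

This gives the KKT block system:
  [ Q   A^T ] [ x     ]   [-c ]
  [ A    0  ] [ lambda ] = [ b ]

Solving the linear system:
  x*      = (1, 0.1429)
  lambda* = (-2.2857)
  f(x*)   = -0.5714

x* = (1, 0.1429), lambda* = (-2.2857)


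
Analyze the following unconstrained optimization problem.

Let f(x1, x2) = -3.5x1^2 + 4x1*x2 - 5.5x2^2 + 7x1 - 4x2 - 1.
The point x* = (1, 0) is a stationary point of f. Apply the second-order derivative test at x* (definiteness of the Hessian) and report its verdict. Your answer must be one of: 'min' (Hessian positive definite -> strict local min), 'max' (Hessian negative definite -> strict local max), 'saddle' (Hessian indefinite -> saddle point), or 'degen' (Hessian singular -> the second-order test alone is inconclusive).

Compute the Hessian H = grad^2 f:
  H = [[-7, 4], [4, -11]]
Verify stationarity: grad f(x*) = H x* + g = (0, 0).
Eigenvalues of H: -13.4721, -4.5279.
Both eigenvalues < 0, so H is negative definite -> x* is a strict local max.

max


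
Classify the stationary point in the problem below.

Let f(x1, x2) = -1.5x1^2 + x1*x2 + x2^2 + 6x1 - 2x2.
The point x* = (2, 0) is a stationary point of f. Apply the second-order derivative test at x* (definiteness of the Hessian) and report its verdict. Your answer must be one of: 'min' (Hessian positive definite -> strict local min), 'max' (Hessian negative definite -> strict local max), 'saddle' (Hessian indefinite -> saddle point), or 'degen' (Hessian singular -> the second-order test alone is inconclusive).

Compute the Hessian H = grad^2 f:
  H = [[-3, 1], [1, 2]]
Verify stationarity: grad f(x*) = H x* + g = (0, 0).
Eigenvalues of H: -3.1926, 2.1926.
Eigenvalues have mixed signs, so H is indefinite -> x* is a saddle point.

saddle


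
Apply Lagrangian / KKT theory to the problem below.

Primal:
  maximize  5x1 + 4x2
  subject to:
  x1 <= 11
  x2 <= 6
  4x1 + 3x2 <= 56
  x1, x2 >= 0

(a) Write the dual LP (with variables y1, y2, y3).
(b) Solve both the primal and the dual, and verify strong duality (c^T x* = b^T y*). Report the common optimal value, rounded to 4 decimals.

The standard primal-dual pair for 'max c^T x s.t. A x <= b, x >= 0' is:
  Dual:  min b^T y  s.t.  A^T y >= c,  y >= 0.

So the dual LP is:
  minimize  11y1 + 6y2 + 56y3
  subject to:
    y1 + 4y3 >= 5
    y2 + 3y3 >= 4
    y1, y2, y3 >= 0

Solving the primal: x* = (9.5, 6).
  primal value c^T x* = 71.5.
Solving the dual: y* = (0, 0.25, 1.25).
  dual value b^T y* = 71.5.
Strong duality: c^T x* = b^T y*. Confirmed.

71.5


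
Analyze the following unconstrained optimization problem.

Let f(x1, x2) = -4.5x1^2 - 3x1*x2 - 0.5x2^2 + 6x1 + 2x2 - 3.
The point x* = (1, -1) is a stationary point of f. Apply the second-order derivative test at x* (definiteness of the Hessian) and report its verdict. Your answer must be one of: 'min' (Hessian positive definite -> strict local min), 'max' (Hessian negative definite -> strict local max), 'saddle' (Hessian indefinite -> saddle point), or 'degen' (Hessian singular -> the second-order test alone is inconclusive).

Compute the Hessian H = grad^2 f:
  H = [[-9, -3], [-3, -1]]
Verify stationarity: grad f(x*) = H x* + g = (0, 0).
Eigenvalues of H: -10, 0.
H has a zero eigenvalue (singular; negative semidefinite but not definite), so H is neither positive definite, negative definite, nor indefinite. The second-order test alone is inconclusive -> degen.
(Indeed, f is constant along the null direction of H through x*, so x* is not a strict local extremum.)

degen


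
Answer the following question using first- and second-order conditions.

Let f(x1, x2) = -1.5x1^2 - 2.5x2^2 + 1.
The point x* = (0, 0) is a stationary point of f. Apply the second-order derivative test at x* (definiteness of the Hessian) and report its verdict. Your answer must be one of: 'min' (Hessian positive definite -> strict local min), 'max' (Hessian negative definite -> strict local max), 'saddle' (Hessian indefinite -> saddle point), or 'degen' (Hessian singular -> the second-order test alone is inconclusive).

Compute the Hessian H = grad^2 f:
  H = [[-3, 0], [0, -5]]
Verify stationarity: grad f(x*) = H x* + g = (0, 0).
Eigenvalues of H: -5, -3.
Both eigenvalues < 0, so H is negative definite -> x* is a strict local max.

max


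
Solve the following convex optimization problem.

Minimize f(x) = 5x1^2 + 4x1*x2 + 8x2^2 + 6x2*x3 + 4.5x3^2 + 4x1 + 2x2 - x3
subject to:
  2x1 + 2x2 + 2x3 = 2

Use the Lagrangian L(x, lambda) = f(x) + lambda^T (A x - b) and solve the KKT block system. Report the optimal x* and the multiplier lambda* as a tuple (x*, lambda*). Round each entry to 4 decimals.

Form the Lagrangian:
  L(x, lambda) = (1/2) x^T Q x + c^T x + lambda^T (A x - b)
Stationarity (grad_x L = 0): Q x + c + A^T lambda = 0.
Primal feasibility: A x = b.

This gives the KKT block system:
  [ Q   A^T ] [ x     ]   [-c ]
  [ A    0  ] [ lambda ] = [ b ]

Solving the linear system:
  x*      = (0.2626, -0.1414, 0.8788)
  lambda* = (-3.0303)
  f(x*)   = 2.9747

x* = (0.2626, -0.1414, 0.8788), lambda* = (-3.0303)


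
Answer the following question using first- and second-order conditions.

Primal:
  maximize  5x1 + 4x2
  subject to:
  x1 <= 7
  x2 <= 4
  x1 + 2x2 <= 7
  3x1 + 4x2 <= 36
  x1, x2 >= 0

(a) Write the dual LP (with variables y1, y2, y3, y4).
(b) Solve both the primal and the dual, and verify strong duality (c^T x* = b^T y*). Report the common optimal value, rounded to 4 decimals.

The standard primal-dual pair for 'max c^T x s.t. A x <= b, x >= 0' is:
  Dual:  min b^T y  s.t.  A^T y >= c,  y >= 0.

So the dual LP is:
  minimize  7y1 + 4y2 + 7y3 + 36y4
  subject to:
    y1 + y3 + 3y4 >= 5
    y2 + 2y3 + 4y4 >= 4
    y1, y2, y3, y4 >= 0

Solving the primal: x* = (7, 0).
  primal value c^T x* = 35.
Solving the dual: y* = (3, 0, 2, 0).
  dual value b^T y* = 35.
Strong duality: c^T x* = b^T y*. Confirmed.

35


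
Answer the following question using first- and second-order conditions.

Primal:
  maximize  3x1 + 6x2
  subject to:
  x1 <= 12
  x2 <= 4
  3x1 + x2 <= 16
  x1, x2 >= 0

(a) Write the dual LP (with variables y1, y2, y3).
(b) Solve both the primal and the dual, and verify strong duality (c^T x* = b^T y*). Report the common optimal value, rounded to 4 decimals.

The standard primal-dual pair for 'max c^T x s.t. A x <= b, x >= 0' is:
  Dual:  min b^T y  s.t.  A^T y >= c,  y >= 0.

So the dual LP is:
  minimize  12y1 + 4y2 + 16y3
  subject to:
    y1 + 3y3 >= 3
    y2 + y3 >= 6
    y1, y2, y3 >= 0

Solving the primal: x* = (4, 4).
  primal value c^T x* = 36.
Solving the dual: y* = (0, 5, 1).
  dual value b^T y* = 36.
Strong duality: c^T x* = b^T y*. Confirmed.

36


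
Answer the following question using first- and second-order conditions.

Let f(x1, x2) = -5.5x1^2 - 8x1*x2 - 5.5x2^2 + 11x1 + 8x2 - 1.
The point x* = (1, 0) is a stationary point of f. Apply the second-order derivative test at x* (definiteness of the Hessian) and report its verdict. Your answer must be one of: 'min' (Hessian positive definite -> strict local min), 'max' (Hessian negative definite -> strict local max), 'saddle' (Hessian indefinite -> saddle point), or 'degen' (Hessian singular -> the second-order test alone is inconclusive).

Compute the Hessian H = grad^2 f:
  H = [[-11, -8], [-8, -11]]
Verify stationarity: grad f(x*) = H x* + g = (0, 0).
Eigenvalues of H: -19, -3.
Both eigenvalues < 0, so H is negative definite -> x* is a strict local max.

max


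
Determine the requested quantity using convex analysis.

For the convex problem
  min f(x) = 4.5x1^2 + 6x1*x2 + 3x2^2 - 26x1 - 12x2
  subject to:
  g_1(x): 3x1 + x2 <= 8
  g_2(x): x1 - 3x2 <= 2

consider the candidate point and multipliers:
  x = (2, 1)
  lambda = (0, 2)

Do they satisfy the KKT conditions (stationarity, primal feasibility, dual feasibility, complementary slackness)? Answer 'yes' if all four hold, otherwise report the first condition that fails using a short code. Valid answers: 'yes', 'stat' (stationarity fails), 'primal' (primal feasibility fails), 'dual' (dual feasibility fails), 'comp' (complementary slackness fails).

Gradient of f: grad f(x) = Q x + c = (-2, 6)
Constraint values g_i(x) = a_i^T x - b_i:
  g_1((2, 1)) = -1
  g_2((2, 1)) = -3
Stationarity residual: grad f(x) + sum_i lambda_i a_i = (0, 0)
  -> stationarity OK
Primal feasibility (all g_i <= 0): OK
Dual feasibility (all lambda_i >= 0): OK
Complementary slackness (lambda_i * g_i(x) = 0 for all i): FAILS

Verdict: the first failing condition is complementary_slackness -> comp.

comp


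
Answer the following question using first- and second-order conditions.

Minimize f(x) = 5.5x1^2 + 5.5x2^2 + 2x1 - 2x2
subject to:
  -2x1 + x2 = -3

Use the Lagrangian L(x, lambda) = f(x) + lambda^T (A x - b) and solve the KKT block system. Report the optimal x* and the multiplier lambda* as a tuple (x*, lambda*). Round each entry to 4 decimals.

Form the Lagrangian:
  L(x, lambda) = (1/2) x^T Q x + c^T x + lambda^T (A x - b)
Stationarity (grad_x L = 0): Q x + c + A^T lambda = 0.
Primal feasibility: A x = b.

This gives the KKT block system:
  [ Q   A^T ] [ x     ]   [-c ]
  [ A    0  ] [ lambda ] = [ b ]

Solving the linear system:
  x*      = (1.2364, -0.5273)
  lambda* = (7.8)
  f(x*)   = 13.4636

x* = (1.2364, -0.5273), lambda* = (7.8)


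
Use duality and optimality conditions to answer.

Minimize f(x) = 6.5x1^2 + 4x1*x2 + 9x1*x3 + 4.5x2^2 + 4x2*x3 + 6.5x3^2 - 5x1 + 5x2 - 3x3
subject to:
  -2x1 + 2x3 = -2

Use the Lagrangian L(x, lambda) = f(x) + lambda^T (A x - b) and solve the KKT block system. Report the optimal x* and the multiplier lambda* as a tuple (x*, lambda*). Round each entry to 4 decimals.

Form the Lagrangian:
  L(x, lambda) = (1/2) x^T Q x + c^T x + lambda^T (A x - b)
Stationarity (grad_x L = 0): Q x + c + A^T lambda = 0.
Primal feasibility: A x = b.

This gives the KKT block system:
  [ Q   A^T ] [ x     ]   [-c ]
  [ A    0  ] [ lambda ] = [ b ]

Solving the linear system:
  x*      = (0.8373, -0.8554, -0.1627)
  lambda* = (0.5)
  f(x*)   = -3.488

x* = (0.8373, -0.8554, -0.1627), lambda* = (0.5)


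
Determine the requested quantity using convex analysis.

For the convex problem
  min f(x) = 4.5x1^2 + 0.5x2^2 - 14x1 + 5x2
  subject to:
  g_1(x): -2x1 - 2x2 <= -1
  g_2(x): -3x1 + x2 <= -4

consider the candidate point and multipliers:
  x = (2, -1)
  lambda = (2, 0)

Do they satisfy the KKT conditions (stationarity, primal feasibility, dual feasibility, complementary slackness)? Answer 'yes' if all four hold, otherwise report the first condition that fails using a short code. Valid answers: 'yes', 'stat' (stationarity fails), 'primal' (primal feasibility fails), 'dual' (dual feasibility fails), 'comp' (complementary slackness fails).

Gradient of f: grad f(x) = Q x + c = (4, 4)
Constraint values g_i(x) = a_i^T x - b_i:
  g_1((2, -1)) = -1
  g_2((2, -1)) = -3
Stationarity residual: grad f(x) + sum_i lambda_i a_i = (0, 0)
  -> stationarity OK
Primal feasibility (all g_i <= 0): OK
Dual feasibility (all lambda_i >= 0): OK
Complementary slackness (lambda_i * g_i(x) = 0 for all i): FAILS

Verdict: the first failing condition is complementary_slackness -> comp.

comp


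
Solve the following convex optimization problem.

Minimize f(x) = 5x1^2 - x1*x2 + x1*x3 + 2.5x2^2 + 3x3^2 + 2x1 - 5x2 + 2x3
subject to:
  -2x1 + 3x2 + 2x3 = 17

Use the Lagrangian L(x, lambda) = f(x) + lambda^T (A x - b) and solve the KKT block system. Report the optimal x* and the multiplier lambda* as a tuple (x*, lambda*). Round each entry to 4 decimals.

Form the Lagrangian:
  L(x, lambda) = (1/2) x^T Q x + c^T x + lambda^T (A x - b)
Stationarity (grad_x L = 0): Q x + c + A^T lambda = 0.
Primal feasibility: A x = b.

This gives the KKT block system:
  [ Q   A^T ] [ x     ]   [-c ]
  [ A    0  ] [ lambda ] = [ b ]

Solving the linear system:
  x*      = (-1.0112, 3.939, 1.5803)
  lambda* = (-5.2354)
  f(x*)   = 35.2223

x* = (-1.0112, 3.939, 1.5803), lambda* = (-5.2354)


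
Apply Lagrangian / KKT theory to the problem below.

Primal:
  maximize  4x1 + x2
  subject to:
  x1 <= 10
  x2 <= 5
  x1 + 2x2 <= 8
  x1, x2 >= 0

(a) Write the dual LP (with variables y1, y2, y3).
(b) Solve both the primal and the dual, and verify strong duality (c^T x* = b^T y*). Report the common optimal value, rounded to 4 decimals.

The standard primal-dual pair for 'max c^T x s.t. A x <= b, x >= 0' is:
  Dual:  min b^T y  s.t.  A^T y >= c,  y >= 0.

So the dual LP is:
  minimize  10y1 + 5y2 + 8y3
  subject to:
    y1 + y3 >= 4
    y2 + 2y3 >= 1
    y1, y2, y3 >= 0

Solving the primal: x* = (8, 0).
  primal value c^T x* = 32.
Solving the dual: y* = (0, 0, 4).
  dual value b^T y* = 32.
Strong duality: c^T x* = b^T y*. Confirmed.

32


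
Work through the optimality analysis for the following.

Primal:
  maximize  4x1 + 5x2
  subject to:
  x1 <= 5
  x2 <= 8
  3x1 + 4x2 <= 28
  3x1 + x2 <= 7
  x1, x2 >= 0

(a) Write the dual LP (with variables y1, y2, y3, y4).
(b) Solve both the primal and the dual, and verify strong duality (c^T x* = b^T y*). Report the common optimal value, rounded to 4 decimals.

The standard primal-dual pair for 'max c^T x s.t. A x <= b, x >= 0' is:
  Dual:  min b^T y  s.t.  A^T y >= c,  y >= 0.

So the dual LP is:
  minimize  5y1 + 8y2 + 28y3 + 7y4
  subject to:
    y1 + 3y3 + 3y4 >= 4
    y2 + 4y3 + y4 >= 5
    y1, y2, y3, y4 >= 0

Solving the primal: x* = (0, 7).
  primal value c^T x* = 35.
Solving the dual: y* = (0, 0, 0, 5).
  dual value b^T y* = 35.
Strong duality: c^T x* = b^T y*. Confirmed.

35


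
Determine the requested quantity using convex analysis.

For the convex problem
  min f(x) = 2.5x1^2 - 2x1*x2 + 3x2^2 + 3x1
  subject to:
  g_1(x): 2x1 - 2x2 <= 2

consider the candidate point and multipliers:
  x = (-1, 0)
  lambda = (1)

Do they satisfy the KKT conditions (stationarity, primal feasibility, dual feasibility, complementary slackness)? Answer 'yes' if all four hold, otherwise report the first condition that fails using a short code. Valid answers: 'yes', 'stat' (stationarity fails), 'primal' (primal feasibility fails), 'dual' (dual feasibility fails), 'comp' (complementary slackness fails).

Gradient of f: grad f(x) = Q x + c = (-2, 2)
Constraint values g_i(x) = a_i^T x - b_i:
  g_1((-1, 0)) = -4
Stationarity residual: grad f(x) + sum_i lambda_i a_i = (0, 0)
  -> stationarity OK
Primal feasibility (all g_i <= 0): OK
Dual feasibility (all lambda_i >= 0): OK
Complementary slackness (lambda_i * g_i(x) = 0 for all i): FAILS

Verdict: the first failing condition is complementary_slackness -> comp.

comp


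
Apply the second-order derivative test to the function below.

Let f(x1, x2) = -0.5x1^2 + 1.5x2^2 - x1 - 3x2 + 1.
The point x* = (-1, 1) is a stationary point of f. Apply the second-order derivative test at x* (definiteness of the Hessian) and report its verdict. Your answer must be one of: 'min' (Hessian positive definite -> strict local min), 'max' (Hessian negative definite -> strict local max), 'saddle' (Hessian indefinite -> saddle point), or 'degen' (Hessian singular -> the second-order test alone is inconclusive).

Compute the Hessian H = grad^2 f:
  H = [[-1, 0], [0, 3]]
Verify stationarity: grad f(x*) = H x* + g = (0, 0).
Eigenvalues of H: -1, 3.
Eigenvalues have mixed signs, so H is indefinite -> x* is a saddle point.

saddle


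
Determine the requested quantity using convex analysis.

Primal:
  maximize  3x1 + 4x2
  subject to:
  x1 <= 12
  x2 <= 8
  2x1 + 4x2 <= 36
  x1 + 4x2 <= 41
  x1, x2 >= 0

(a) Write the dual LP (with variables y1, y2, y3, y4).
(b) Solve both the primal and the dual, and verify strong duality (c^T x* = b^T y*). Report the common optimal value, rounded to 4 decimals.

The standard primal-dual pair for 'max c^T x s.t. A x <= b, x >= 0' is:
  Dual:  min b^T y  s.t.  A^T y >= c,  y >= 0.

So the dual LP is:
  minimize  12y1 + 8y2 + 36y3 + 41y4
  subject to:
    y1 + 2y3 + y4 >= 3
    y2 + 4y3 + 4y4 >= 4
    y1, y2, y3, y4 >= 0

Solving the primal: x* = (12, 3).
  primal value c^T x* = 48.
Solving the dual: y* = (1, 0, 1, 0).
  dual value b^T y* = 48.
Strong duality: c^T x* = b^T y*. Confirmed.

48


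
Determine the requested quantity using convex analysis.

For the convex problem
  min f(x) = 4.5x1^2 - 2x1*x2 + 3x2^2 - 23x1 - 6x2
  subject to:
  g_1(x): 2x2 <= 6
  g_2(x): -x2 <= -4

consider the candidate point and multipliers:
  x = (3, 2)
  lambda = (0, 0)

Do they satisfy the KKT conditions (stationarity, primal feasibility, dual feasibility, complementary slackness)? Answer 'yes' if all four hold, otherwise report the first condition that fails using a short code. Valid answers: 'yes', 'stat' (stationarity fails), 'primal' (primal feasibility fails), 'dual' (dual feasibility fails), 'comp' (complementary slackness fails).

Gradient of f: grad f(x) = Q x + c = (0, 0)
Constraint values g_i(x) = a_i^T x - b_i:
  g_1((3, 2)) = -2
  g_2((3, 2)) = 2
Stationarity residual: grad f(x) + sum_i lambda_i a_i = (0, 0)
  -> stationarity OK
Primal feasibility (all g_i <= 0): FAILS
Dual feasibility (all lambda_i >= 0): OK
Complementary slackness (lambda_i * g_i(x) = 0 for all i): OK

Verdict: the first failing condition is primal_feasibility -> primal.

primal


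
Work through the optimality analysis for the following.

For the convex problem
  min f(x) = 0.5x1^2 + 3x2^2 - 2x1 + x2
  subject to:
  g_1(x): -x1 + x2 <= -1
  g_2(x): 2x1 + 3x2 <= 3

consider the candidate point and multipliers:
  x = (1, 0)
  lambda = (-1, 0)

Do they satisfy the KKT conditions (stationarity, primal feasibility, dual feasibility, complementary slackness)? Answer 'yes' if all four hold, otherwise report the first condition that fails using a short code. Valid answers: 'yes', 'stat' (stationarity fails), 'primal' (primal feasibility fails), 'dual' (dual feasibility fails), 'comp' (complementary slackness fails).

Gradient of f: grad f(x) = Q x + c = (-1, 1)
Constraint values g_i(x) = a_i^T x - b_i:
  g_1((1, 0)) = 0
  g_2((1, 0)) = -1
Stationarity residual: grad f(x) + sum_i lambda_i a_i = (0, 0)
  -> stationarity OK
Primal feasibility (all g_i <= 0): OK
Dual feasibility (all lambda_i >= 0): FAILS
Complementary slackness (lambda_i * g_i(x) = 0 for all i): OK

Verdict: the first failing condition is dual_feasibility -> dual.

dual


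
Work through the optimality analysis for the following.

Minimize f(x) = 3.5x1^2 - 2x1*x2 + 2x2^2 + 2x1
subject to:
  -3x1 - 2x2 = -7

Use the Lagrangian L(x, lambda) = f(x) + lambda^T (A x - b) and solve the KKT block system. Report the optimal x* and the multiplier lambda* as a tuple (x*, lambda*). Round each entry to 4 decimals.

Form the Lagrangian:
  L(x, lambda) = (1/2) x^T Q x + c^T x + lambda^T (A x - b)
Stationarity (grad_x L = 0): Q x + c + A^T lambda = 0.
Primal feasibility: A x = b.

This gives the KKT block system:
  [ Q   A^T ] [ x     ]   [-c ]
  [ A    0  ] [ lambda ] = [ b ]

Solving the linear system:
  x*      = (1.1818, 1.7273)
  lambda* = (2.2727)
  f(x*)   = 9.1364

x* = (1.1818, 1.7273), lambda* = (2.2727)


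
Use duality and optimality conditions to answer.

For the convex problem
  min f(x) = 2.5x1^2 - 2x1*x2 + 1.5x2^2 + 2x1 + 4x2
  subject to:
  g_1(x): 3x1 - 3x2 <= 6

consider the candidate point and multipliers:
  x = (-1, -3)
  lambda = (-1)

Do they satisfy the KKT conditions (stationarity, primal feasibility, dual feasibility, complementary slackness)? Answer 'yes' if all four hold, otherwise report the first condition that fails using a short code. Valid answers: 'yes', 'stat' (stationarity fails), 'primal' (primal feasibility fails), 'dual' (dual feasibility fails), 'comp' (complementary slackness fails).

Gradient of f: grad f(x) = Q x + c = (3, -3)
Constraint values g_i(x) = a_i^T x - b_i:
  g_1((-1, -3)) = 0
Stationarity residual: grad f(x) + sum_i lambda_i a_i = (0, 0)
  -> stationarity OK
Primal feasibility (all g_i <= 0): OK
Dual feasibility (all lambda_i >= 0): FAILS
Complementary slackness (lambda_i * g_i(x) = 0 for all i): OK

Verdict: the first failing condition is dual_feasibility -> dual.

dual


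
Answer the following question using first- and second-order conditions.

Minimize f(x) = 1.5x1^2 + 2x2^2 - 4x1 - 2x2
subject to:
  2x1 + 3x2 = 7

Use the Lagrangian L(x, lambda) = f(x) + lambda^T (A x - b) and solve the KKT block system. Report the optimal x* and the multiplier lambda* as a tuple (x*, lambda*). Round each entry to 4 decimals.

Form the Lagrangian:
  L(x, lambda) = (1/2) x^T Q x + c^T x + lambda^T (A x - b)
Stationarity (grad_x L = 0): Q x + c + A^T lambda = 0.
Primal feasibility: A x = b.

This gives the KKT block system:
  [ Q   A^T ] [ x     ]   [-c ]
  [ A    0  ] [ lambda ] = [ b ]

Solving the linear system:
  x*      = (1.8605, 1.093)
  lambda* = (-0.7907)
  f(x*)   = -2.0465

x* = (1.8605, 1.093), lambda* = (-0.7907)


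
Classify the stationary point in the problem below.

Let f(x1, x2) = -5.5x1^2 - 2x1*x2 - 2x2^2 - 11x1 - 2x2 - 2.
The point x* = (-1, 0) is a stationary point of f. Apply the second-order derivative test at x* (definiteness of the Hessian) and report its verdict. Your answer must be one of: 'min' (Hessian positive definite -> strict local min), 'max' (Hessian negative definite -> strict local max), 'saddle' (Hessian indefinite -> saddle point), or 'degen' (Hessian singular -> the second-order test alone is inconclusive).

Compute the Hessian H = grad^2 f:
  H = [[-11, -2], [-2, -4]]
Verify stationarity: grad f(x*) = H x* + g = (0, 0).
Eigenvalues of H: -11.5311, -3.4689.
Both eigenvalues < 0, so H is negative definite -> x* is a strict local max.

max


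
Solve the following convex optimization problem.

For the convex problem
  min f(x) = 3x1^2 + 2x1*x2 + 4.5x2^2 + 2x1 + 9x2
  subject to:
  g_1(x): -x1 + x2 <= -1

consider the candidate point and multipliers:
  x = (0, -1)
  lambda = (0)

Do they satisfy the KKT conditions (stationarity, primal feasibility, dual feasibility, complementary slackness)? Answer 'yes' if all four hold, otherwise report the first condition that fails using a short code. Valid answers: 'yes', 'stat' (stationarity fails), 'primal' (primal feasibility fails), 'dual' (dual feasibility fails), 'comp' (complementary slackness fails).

Gradient of f: grad f(x) = Q x + c = (0, 0)
Constraint values g_i(x) = a_i^T x - b_i:
  g_1((0, -1)) = 0
Stationarity residual: grad f(x) + sum_i lambda_i a_i = (0, 0)
  -> stationarity OK
Primal feasibility (all g_i <= 0): OK
Dual feasibility (all lambda_i >= 0): OK
Complementary slackness (lambda_i * g_i(x) = 0 for all i): OK

Verdict: yes, KKT holds.

yes


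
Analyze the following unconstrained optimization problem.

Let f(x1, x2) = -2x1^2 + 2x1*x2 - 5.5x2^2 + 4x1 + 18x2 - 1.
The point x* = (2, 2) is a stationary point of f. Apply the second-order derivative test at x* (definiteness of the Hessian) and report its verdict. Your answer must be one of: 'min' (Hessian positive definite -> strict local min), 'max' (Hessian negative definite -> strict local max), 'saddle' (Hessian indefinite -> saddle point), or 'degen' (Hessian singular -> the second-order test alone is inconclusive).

Compute the Hessian H = grad^2 f:
  H = [[-4, 2], [2, -11]]
Verify stationarity: grad f(x*) = H x* + g = (0, 0).
Eigenvalues of H: -11.5311, -3.4689.
Both eigenvalues < 0, so H is negative definite -> x* is a strict local max.

max


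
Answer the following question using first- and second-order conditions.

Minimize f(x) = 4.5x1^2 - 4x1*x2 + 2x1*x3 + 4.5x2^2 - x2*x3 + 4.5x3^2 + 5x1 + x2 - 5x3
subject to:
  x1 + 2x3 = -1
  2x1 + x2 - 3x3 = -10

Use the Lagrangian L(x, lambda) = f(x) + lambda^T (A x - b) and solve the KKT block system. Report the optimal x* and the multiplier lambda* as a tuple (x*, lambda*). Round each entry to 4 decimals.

Form the Lagrangian:
  L(x, lambda) = (1/2) x^T Q x + c^T x + lambda^T (A x - b)
Stationarity (grad_x L = 0): Q x + c + A^T lambda = 0.
Primal feasibility: A x = b.

This gives the KKT block system:
  [ Q   A^T ] [ x     ]   [-c ]
  [ A    0  ] [ lambda ] = [ b ]

Solving the linear system:
  x*      = (-2.8194, -1.6319, 0.9097)
  lambda* = (5.3889, 3.3194)
  f(x*)   = 9.1528

x* = (-2.8194, -1.6319, 0.9097), lambda* = (5.3889, 3.3194)


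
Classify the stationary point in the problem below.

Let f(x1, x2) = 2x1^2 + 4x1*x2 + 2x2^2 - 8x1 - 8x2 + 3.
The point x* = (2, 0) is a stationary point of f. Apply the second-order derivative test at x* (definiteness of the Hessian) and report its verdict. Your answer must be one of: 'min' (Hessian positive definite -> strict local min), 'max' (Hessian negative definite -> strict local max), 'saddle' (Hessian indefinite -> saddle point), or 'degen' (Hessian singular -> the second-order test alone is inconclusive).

Compute the Hessian H = grad^2 f:
  H = [[4, 4], [4, 4]]
Verify stationarity: grad f(x*) = H x* + g = (0, 0).
Eigenvalues of H: 0, 8.
H has a zero eigenvalue (singular; positive semidefinite but not definite), so H is neither positive definite, negative definite, nor indefinite. The second-order test alone is inconclusive -> degen.
(Indeed, f is constant along the null direction of H through x*, so x* is not a strict local extremum.)

degen


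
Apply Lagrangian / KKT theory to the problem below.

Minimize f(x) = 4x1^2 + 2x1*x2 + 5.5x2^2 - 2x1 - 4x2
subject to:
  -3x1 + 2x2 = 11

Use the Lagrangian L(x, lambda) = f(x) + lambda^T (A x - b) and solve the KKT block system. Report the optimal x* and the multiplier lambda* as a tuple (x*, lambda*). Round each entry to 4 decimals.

Form the Lagrangian:
  L(x, lambda) = (1/2) x^T Q x + c^T x + lambda^T (A x - b)
Stationarity (grad_x L = 0): Q x + c + A^T lambda = 0.
Primal feasibility: A x = b.

This gives the KKT block system:
  [ Q   A^T ] [ x     ]   [-c ]
  [ A    0  ] [ lambda ] = [ b ]

Solving the linear system:
  x*      = (-2.4194, 1.871)
  lambda* = (-5.871)
  f(x*)   = 30.9677

x* = (-2.4194, 1.871), lambda* = (-5.871)


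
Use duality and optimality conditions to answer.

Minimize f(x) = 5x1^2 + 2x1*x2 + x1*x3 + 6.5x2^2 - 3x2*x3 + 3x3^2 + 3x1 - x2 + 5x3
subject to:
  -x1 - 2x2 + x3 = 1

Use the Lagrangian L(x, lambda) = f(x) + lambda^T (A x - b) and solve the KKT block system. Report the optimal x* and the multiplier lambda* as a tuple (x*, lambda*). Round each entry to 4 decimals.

Form the Lagrangian:
  L(x, lambda) = (1/2) x^T Q x + c^T x + lambda^T (A x - b)
Stationarity (grad_x L = 0): Q x + c + A^T lambda = 0.
Primal feasibility: A x = b.

This gives the KKT block system:
  [ Q   A^T ] [ x     ]   [-c ]
  [ A    0  ] [ lambda ] = [ b ]

Solving the linear system:
  x*      = (-0.5018, -0.4591, -0.4199)
  lambda* = (-3.3559)
  f(x*)   = 0.105

x* = (-0.5018, -0.4591, -0.4199), lambda* = (-3.3559)


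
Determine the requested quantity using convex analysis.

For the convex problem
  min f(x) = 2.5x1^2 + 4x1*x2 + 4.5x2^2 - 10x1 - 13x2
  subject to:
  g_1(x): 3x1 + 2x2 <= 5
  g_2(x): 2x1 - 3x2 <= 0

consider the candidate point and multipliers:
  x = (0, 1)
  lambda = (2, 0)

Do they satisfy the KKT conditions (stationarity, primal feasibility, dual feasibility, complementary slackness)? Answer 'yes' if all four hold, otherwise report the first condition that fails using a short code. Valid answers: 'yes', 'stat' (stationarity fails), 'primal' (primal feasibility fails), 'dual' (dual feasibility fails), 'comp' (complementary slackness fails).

Gradient of f: grad f(x) = Q x + c = (-6, -4)
Constraint values g_i(x) = a_i^T x - b_i:
  g_1((0, 1)) = -3
  g_2((0, 1)) = -3
Stationarity residual: grad f(x) + sum_i lambda_i a_i = (0, 0)
  -> stationarity OK
Primal feasibility (all g_i <= 0): OK
Dual feasibility (all lambda_i >= 0): OK
Complementary slackness (lambda_i * g_i(x) = 0 for all i): FAILS

Verdict: the first failing condition is complementary_slackness -> comp.

comp


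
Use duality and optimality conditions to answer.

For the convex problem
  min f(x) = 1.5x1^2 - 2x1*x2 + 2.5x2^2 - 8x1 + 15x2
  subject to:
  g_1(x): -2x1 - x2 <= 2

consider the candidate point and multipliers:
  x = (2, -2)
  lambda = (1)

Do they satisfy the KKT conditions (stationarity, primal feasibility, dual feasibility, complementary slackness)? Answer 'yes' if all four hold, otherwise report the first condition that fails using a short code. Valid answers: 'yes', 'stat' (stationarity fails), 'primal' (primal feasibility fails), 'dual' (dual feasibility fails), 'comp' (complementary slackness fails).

Gradient of f: grad f(x) = Q x + c = (2, 1)
Constraint values g_i(x) = a_i^T x - b_i:
  g_1((2, -2)) = -4
Stationarity residual: grad f(x) + sum_i lambda_i a_i = (0, 0)
  -> stationarity OK
Primal feasibility (all g_i <= 0): OK
Dual feasibility (all lambda_i >= 0): OK
Complementary slackness (lambda_i * g_i(x) = 0 for all i): FAILS

Verdict: the first failing condition is complementary_slackness -> comp.

comp


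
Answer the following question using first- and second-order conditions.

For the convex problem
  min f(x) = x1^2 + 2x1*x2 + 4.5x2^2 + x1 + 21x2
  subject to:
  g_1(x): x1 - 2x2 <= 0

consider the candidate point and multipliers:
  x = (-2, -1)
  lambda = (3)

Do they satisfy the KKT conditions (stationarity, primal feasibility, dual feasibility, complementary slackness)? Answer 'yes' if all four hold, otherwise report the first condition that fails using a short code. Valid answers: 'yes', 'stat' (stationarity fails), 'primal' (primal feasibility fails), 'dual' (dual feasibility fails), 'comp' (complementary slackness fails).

Gradient of f: grad f(x) = Q x + c = (-5, 8)
Constraint values g_i(x) = a_i^T x - b_i:
  g_1((-2, -1)) = 0
Stationarity residual: grad f(x) + sum_i lambda_i a_i = (-2, 2)
  -> stationarity FAILS
Primal feasibility (all g_i <= 0): OK
Dual feasibility (all lambda_i >= 0): OK
Complementary slackness (lambda_i * g_i(x) = 0 for all i): OK

Verdict: the first failing condition is stationarity -> stat.

stat


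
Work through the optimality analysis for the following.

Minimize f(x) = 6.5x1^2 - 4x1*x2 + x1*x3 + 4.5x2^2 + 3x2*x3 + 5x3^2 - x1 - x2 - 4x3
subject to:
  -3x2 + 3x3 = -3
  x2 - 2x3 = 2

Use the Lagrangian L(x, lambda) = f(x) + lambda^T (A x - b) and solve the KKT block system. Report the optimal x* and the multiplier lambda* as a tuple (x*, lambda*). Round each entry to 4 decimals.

Form the Lagrangian:
  L(x, lambda) = (1/2) x^T Q x + c^T x + lambda^T (A x - b)
Stationarity (grad_x L = 0): Q x + c + A^T lambda = 0.
Primal feasibility: A x = b.

This gives the KKT block system:
  [ Q   A^T ] [ x     ]   [-c ]
  [ A    0  ] [ lambda ] = [ b ]

Solving the linear system:
  x*      = (0.1538, 0, -1)
  lambda* = (-7.6923, -18.4615)
  f(x*)   = 8.8462

x* = (0.1538, 0, -1), lambda* = (-7.6923, -18.4615)


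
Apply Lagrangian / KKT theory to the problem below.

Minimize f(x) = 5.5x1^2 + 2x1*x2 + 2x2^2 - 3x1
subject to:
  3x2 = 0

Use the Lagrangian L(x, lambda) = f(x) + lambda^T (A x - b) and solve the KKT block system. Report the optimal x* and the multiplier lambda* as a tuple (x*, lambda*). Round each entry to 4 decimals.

Form the Lagrangian:
  L(x, lambda) = (1/2) x^T Q x + c^T x + lambda^T (A x - b)
Stationarity (grad_x L = 0): Q x + c + A^T lambda = 0.
Primal feasibility: A x = b.

This gives the KKT block system:
  [ Q   A^T ] [ x     ]   [-c ]
  [ A    0  ] [ lambda ] = [ b ]

Solving the linear system:
  x*      = (0.2727, 0)
  lambda* = (-0.1818)
  f(x*)   = -0.4091

x* = (0.2727, 0), lambda* = (-0.1818)


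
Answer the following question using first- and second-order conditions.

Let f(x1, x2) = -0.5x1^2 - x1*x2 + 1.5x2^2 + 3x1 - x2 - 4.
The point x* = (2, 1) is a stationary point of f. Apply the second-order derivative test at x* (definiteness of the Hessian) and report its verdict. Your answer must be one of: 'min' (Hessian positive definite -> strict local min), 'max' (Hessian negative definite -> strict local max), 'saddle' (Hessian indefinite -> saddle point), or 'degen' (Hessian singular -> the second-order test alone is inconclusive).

Compute the Hessian H = grad^2 f:
  H = [[-1, -1], [-1, 3]]
Verify stationarity: grad f(x*) = H x* + g = (0, 0).
Eigenvalues of H: -1.2361, 3.2361.
Eigenvalues have mixed signs, so H is indefinite -> x* is a saddle point.

saddle


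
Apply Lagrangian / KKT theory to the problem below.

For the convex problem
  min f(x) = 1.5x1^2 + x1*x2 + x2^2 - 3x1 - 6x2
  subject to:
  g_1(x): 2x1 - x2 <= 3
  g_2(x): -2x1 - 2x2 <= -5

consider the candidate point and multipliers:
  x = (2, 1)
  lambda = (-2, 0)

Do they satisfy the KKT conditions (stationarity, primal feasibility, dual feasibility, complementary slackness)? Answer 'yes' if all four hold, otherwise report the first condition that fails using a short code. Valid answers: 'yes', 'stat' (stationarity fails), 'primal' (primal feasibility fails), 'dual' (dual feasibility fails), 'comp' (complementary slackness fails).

Gradient of f: grad f(x) = Q x + c = (4, -2)
Constraint values g_i(x) = a_i^T x - b_i:
  g_1((2, 1)) = 0
  g_2((2, 1)) = -1
Stationarity residual: grad f(x) + sum_i lambda_i a_i = (0, 0)
  -> stationarity OK
Primal feasibility (all g_i <= 0): OK
Dual feasibility (all lambda_i >= 0): FAILS
Complementary slackness (lambda_i * g_i(x) = 0 for all i): OK

Verdict: the first failing condition is dual_feasibility -> dual.

dual


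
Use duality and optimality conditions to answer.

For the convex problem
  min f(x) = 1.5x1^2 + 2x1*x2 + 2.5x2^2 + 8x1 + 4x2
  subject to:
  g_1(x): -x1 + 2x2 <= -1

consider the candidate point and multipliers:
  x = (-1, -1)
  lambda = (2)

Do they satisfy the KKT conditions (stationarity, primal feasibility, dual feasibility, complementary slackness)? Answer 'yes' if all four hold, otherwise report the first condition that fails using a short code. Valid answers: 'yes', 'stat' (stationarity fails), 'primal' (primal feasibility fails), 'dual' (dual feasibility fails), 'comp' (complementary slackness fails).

Gradient of f: grad f(x) = Q x + c = (3, -3)
Constraint values g_i(x) = a_i^T x - b_i:
  g_1((-1, -1)) = 0
Stationarity residual: grad f(x) + sum_i lambda_i a_i = (1, 1)
  -> stationarity FAILS
Primal feasibility (all g_i <= 0): OK
Dual feasibility (all lambda_i >= 0): OK
Complementary slackness (lambda_i * g_i(x) = 0 for all i): OK

Verdict: the first failing condition is stationarity -> stat.

stat


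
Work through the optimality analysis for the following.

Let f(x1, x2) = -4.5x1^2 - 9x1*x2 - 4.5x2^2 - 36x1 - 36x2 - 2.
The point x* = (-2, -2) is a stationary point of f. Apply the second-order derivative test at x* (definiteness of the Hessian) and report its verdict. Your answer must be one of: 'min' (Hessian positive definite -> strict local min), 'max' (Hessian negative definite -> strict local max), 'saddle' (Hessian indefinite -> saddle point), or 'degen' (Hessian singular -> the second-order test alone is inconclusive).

Compute the Hessian H = grad^2 f:
  H = [[-9, -9], [-9, -9]]
Verify stationarity: grad f(x*) = H x* + g = (0, 0).
Eigenvalues of H: -18, 0.
H has a zero eigenvalue (singular; negative semidefinite but not definite), so H is neither positive definite, negative definite, nor indefinite. The second-order test alone is inconclusive -> degen.
(Indeed, f is constant along the null direction of H through x*, so x* is not a strict local extremum.)

degen


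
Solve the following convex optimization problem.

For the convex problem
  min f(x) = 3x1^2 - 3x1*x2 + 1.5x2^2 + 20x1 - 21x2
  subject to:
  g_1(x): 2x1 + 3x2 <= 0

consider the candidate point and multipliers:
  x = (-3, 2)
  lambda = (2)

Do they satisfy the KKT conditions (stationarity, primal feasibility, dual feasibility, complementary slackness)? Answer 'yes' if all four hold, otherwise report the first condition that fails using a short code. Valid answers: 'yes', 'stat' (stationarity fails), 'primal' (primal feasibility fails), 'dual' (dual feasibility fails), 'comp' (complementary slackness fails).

Gradient of f: grad f(x) = Q x + c = (-4, -6)
Constraint values g_i(x) = a_i^T x - b_i:
  g_1((-3, 2)) = 0
Stationarity residual: grad f(x) + sum_i lambda_i a_i = (0, 0)
  -> stationarity OK
Primal feasibility (all g_i <= 0): OK
Dual feasibility (all lambda_i >= 0): OK
Complementary slackness (lambda_i * g_i(x) = 0 for all i): OK

Verdict: yes, KKT holds.

yes


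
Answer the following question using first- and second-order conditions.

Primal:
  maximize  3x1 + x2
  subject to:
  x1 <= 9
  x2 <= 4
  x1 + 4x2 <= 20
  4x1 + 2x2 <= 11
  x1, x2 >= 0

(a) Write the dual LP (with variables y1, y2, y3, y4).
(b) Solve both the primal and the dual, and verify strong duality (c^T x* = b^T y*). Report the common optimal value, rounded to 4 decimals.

The standard primal-dual pair for 'max c^T x s.t. A x <= b, x >= 0' is:
  Dual:  min b^T y  s.t.  A^T y >= c,  y >= 0.

So the dual LP is:
  minimize  9y1 + 4y2 + 20y3 + 11y4
  subject to:
    y1 + y3 + 4y4 >= 3
    y2 + 4y3 + 2y4 >= 1
    y1, y2, y3, y4 >= 0

Solving the primal: x* = (2.75, 0).
  primal value c^T x* = 8.25.
Solving the dual: y* = (0, 0, 0, 0.75).
  dual value b^T y* = 8.25.
Strong duality: c^T x* = b^T y*. Confirmed.

8.25


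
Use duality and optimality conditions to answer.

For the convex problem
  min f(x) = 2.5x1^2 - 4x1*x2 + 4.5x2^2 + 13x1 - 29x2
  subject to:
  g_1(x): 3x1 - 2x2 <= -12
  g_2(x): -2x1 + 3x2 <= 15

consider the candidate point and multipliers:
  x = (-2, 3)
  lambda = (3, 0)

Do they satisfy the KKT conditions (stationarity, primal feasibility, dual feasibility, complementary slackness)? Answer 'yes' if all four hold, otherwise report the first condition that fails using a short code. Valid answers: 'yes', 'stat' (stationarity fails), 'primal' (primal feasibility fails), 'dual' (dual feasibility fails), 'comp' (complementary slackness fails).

Gradient of f: grad f(x) = Q x + c = (-9, 6)
Constraint values g_i(x) = a_i^T x - b_i:
  g_1((-2, 3)) = 0
  g_2((-2, 3)) = -2
Stationarity residual: grad f(x) + sum_i lambda_i a_i = (0, 0)
  -> stationarity OK
Primal feasibility (all g_i <= 0): OK
Dual feasibility (all lambda_i >= 0): OK
Complementary slackness (lambda_i * g_i(x) = 0 for all i): OK

Verdict: yes, KKT holds.

yes
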